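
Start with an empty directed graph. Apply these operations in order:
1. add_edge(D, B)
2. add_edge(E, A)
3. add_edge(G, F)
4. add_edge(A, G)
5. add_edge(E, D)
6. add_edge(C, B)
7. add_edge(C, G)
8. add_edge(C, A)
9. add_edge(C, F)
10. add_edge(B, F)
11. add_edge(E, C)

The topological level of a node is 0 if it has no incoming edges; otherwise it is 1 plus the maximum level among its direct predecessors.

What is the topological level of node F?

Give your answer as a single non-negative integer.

Answer: 4

Derivation:
Op 1: add_edge(D, B). Edges now: 1
Op 2: add_edge(E, A). Edges now: 2
Op 3: add_edge(G, F). Edges now: 3
Op 4: add_edge(A, G). Edges now: 4
Op 5: add_edge(E, D). Edges now: 5
Op 6: add_edge(C, B). Edges now: 6
Op 7: add_edge(C, G). Edges now: 7
Op 8: add_edge(C, A). Edges now: 8
Op 9: add_edge(C, F). Edges now: 9
Op 10: add_edge(B, F). Edges now: 10
Op 11: add_edge(E, C). Edges now: 11
Compute levels (Kahn BFS):
  sources (in-degree 0): E
  process E: level=0
    E->A: in-degree(A)=1, level(A)>=1
    E->C: in-degree(C)=0, level(C)=1, enqueue
    E->D: in-degree(D)=0, level(D)=1, enqueue
  process C: level=1
    C->A: in-degree(A)=0, level(A)=2, enqueue
    C->B: in-degree(B)=1, level(B)>=2
    C->F: in-degree(F)=2, level(F)>=2
    C->G: in-degree(G)=1, level(G)>=2
  process D: level=1
    D->B: in-degree(B)=0, level(B)=2, enqueue
  process A: level=2
    A->G: in-degree(G)=0, level(G)=3, enqueue
  process B: level=2
    B->F: in-degree(F)=1, level(F)>=3
  process G: level=3
    G->F: in-degree(F)=0, level(F)=4, enqueue
  process F: level=4
All levels: A:2, B:2, C:1, D:1, E:0, F:4, G:3
level(F) = 4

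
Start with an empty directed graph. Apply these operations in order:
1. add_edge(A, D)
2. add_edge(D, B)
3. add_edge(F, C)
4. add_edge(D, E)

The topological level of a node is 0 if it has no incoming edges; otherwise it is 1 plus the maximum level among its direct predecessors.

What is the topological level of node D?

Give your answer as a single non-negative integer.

Op 1: add_edge(A, D). Edges now: 1
Op 2: add_edge(D, B). Edges now: 2
Op 3: add_edge(F, C). Edges now: 3
Op 4: add_edge(D, E). Edges now: 4
Compute levels (Kahn BFS):
  sources (in-degree 0): A, F
  process A: level=0
    A->D: in-degree(D)=0, level(D)=1, enqueue
  process F: level=0
    F->C: in-degree(C)=0, level(C)=1, enqueue
  process D: level=1
    D->B: in-degree(B)=0, level(B)=2, enqueue
    D->E: in-degree(E)=0, level(E)=2, enqueue
  process C: level=1
  process B: level=2
  process E: level=2
All levels: A:0, B:2, C:1, D:1, E:2, F:0
level(D) = 1

Answer: 1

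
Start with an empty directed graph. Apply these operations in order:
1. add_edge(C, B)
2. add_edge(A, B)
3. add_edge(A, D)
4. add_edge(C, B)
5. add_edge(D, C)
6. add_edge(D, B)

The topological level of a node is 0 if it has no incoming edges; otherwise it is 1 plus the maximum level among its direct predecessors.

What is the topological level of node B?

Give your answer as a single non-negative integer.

Answer: 3

Derivation:
Op 1: add_edge(C, B). Edges now: 1
Op 2: add_edge(A, B). Edges now: 2
Op 3: add_edge(A, D). Edges now: 3
Op 4: add_edge(C, B) (duplicate, no change). Edges now: 3
Op 5: add_edge(D, C). Edges now: 4
Op 6: add_edge(D, B). Edges now: 5
Compute levels (Kahn BFS):
  sources (in-degree 0): A
  process A: level=0
    A->B: in-degree(B)=2, level(B)>=1
    A->D: in-degree(D)=0, level(D)=1, enqueue
  process D: level=1
    D->B: in-degree(B)=1, level(B)>=2
    D->C: in-degree(C)=0, level(C)=2, enqueue
  process C: level=2
    C->B: in-degree(B)=0, level(B)=3, enqueue
  process B: level=3
All levels: A:0, B:3, C:2, D:1
level(B) = 3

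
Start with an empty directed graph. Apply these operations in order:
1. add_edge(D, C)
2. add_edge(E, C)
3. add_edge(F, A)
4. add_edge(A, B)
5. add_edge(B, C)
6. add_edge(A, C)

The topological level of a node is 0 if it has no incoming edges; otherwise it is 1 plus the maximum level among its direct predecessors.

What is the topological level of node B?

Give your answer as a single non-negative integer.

Op 1: add_edge(D, C). Edges now: 1
Op 2: add_edge(E, C). Edges now: 2
Op 3: add_edge(F, A). Edges now: 3
Op 4: add_edge(A, B). Edges now: 4
Op 5: add_edge(B, C). Edges now: 5
Op 6: add_edge(A, C). Edges now: 6
Compute levels (Kahn BFS):
  sources (in-degree 0): D, E, F
  process D: level=0
    D->C: in-degree(C)=3, level(C)>=1
  process E: level=0
    E->C: in-degree(C)=2, level(C)>=1
  process F: level=0
    F->A: in-degree(A)=0, level(A)=1, enqueue
  process A: level=1
    A->B: in-degree(B)=0, level(B)=2, enqueue
    A->C: in-degree(C)=1, level(C)>=2
  process B: level=2
    B->C: in-degree(C)=0, level(C)=3, enqueue
  process C: level=3
All levels: A:1, B:2, C:3, D:0, E:0, F:0
level(B) = 2

Answer: 2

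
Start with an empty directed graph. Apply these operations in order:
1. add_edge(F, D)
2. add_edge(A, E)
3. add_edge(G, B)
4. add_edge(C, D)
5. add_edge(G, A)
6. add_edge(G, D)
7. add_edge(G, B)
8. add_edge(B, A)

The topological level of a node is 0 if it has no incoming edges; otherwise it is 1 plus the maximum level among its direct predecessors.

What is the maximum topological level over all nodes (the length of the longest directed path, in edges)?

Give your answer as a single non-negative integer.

Answer: 3

Derivation:
Op 1: add_edge(F, D). Edges now: 1
Op 2: add_edge(A, E). Edges now: 2
Op 3: add_edge(G, B). Edges now: 3
Op 4: add_edge(C, D). Edges now: 4
Op 5: add_edge(G, A). Edges now: 5
Op 6: add_edge(G, D). Edges now: 6
Op 7: add_edge(G, B) (duplicate, no change). Edges now: 6
Op 8: add_edge(B, A). Edges now: 7
Compute levels (Kahn BFS):
  sources (in-degree 0): C, F, G
  process C: level=0
    C->D: in-degree(D)=2, level(D)>=1
  process F: level=0
    F->D: in-degree(D)=1, level(D)>=1
  process G: level=0
    G->A: in-degree(A)=1, level(A)>=1
    G->B: in-degree(B)=0, level(B)=1, enqueue
    G->D: in-degree(D)=0, level(D)=1, enqueue
  process B: level=1
    B->A: in-degree(A)=0, level(A)=2, enqueue
  process D: level=1
  process A: level=2
    A->E: in-degree(E)=0, level(E)=3, enqueue
  process E: level=3
All levels: A:2, B:1, C:0, D:1, E:3, F:0, G:0
max level = 3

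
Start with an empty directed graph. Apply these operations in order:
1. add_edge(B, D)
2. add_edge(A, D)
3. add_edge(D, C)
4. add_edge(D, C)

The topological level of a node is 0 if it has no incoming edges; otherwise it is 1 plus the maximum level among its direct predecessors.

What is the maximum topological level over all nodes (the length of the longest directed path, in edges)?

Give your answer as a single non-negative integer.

Op 1: add_edge(B, D). Edges now: 1
Op 2: add_edge(A, D). Edges now: 2
Op 3: add_edge(D, C). Edges now: 3
Op 4: add_edge(D, C) (duplicate, no change). Edges now: 3
Compute levels (Kahn BFS):
  sources (in-degree 0): A, B
  process A: level=0
    A->D: in-degree(D)=1, level(D)>=1
  process B: level=0
    B->D: in-degree(D)=0, level(D)=1, enqueue
  process D: level=1
    D->C: in-degree(C)=0, level(C)=2, enqueue
  process C: level=2
All levels: A:0, B:0, C:2, D:1
max level = 2

Answer: 2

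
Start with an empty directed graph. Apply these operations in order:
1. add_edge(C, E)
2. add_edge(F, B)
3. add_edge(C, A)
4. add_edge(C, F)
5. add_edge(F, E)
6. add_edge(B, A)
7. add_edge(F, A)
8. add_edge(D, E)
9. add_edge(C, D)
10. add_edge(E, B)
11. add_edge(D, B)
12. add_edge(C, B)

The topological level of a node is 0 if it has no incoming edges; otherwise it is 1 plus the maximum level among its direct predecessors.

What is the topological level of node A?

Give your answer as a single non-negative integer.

Answer: 4

Derivation:
Op 1: add_edge(C, E). Edges now: 1
Op 2: add_edge(F, B). Edges now: 2
Op 3: add_edge(C, A). Edges now: 3
Op 4: add_edge(C, F). Edges now: 4
Op 5: add_edge(F, E). Edges now: 5
Op 6: add_edge(B, A). Edges now: 6
Op 7: add_edge(F, A). Edges now: 7
Op 8: add_edge(D, E). Edges now: 8
Op 9: add_edge(C, D). Edges now: 9
Op 10: add_edge(E, B). Edges now: 10
Op 11: add_edge(D, B). Edges now: 11
Op 12: add_edge(C, B). Edges now: 12
Compute levels (Kahn BFS):
  sources (in-degree 0): C
  process C: level=0
    C->A: in-degree(A)=2, level(A)>=1
    C->B: in-degree(B)=3, level(B)>=1
    C->D: in-degree(D)=0, level(D)=1, enqueue
    C->E: in-degree(E)=2, level(E)>=1
    C->F: in-degree(F)=0, level(F)=1, enqueue
  process D: level=1
    D->B: in-degree(B)=2, level(B)>=2
    D->E: in-degree(E)=1, level(E)>=2
  process F: level=1
    F->A: in-degree(A)=1, level(A)>=2
    F->B: in-degree(B)=1, level(B)>=2
    F->E: in-degree(E)=0, level(E)=2, enqueue
  process E: level=2
    E->B: in-degree(B)=0, level(B)=3, enqueue
  process B: level=3
    B->A: in-degree(A)=0, level(A)=4, enqueue
  process A: level=4
All levels: A:4, B:3, C:0, D:1, E:2, F:1
level(A) = 4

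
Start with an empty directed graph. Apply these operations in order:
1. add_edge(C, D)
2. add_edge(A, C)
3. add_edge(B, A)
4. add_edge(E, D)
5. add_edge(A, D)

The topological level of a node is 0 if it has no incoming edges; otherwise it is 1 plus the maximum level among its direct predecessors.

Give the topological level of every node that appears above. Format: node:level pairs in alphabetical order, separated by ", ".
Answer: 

Op 1: add_edge(C, D). Edges now: 1
Op 2: add_edge(A, C). Edges now: 2
Op 3: add_edge(B, A). Edges now: 3
Op 4: add_edge(E, D). Edges now: 4
Op 5: add_edge(A, D). Edges now: 5
Compute levels (Kahn BFS):
  sources (in-degree 0): B, E
  process B: level=0
    B->A: in-degree(A)=0, level(A)=1, enqueue
  process E: level=0
    E->D: in-degree(D)=2, level(D)>=1
  process A: level=1
    A->C: in-degree(C)=0, level(C)=2, enqueue
    A->D: in-degree(D)=1, level(D)>=2
  process C: level=2
    C->D: in-degree(D)=0, level(D)=3, enqueue
  process D: level=3
All levels: A:1, B:0, C:2, D:3, E:0

Answer: A:1, B:0, C:2, D:3, E:0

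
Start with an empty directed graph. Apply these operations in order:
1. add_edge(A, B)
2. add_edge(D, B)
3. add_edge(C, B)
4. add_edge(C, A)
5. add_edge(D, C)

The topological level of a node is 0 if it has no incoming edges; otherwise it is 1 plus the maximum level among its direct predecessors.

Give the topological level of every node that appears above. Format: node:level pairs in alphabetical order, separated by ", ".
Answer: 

Answer: A:2, B:3, C:1, D:0

Derivation:
Op 1: add_edge(A, B). Edges now: 1
Op 2: add_edge(D, B). Edges now: 2
Op 3: add_edge(C, B). Edges now: 3
Op 4: add_edge(C, A). Edges now: 4
Op 5: add_edge(D, C). Edges now: 5
Compute levels (Kahn BFS):
  sources (in-degree 0): D
  process D: level=0
    D->B: in-degree(B)=2, level(B)>=1
    D->C: in-degree(C)=0, level(C)=1, enqueue
  process C: level=1
    C->A: in-degree(A)=0, level(A)=2, enqueue
    C->B: in-degree(B)=1, level(B)>=2
  process A: level=2
    A->B: in-degree(B)=0, level(B)=3, enqueue
  process B: level=3
All levels: A:2, B:3, C:1, D:0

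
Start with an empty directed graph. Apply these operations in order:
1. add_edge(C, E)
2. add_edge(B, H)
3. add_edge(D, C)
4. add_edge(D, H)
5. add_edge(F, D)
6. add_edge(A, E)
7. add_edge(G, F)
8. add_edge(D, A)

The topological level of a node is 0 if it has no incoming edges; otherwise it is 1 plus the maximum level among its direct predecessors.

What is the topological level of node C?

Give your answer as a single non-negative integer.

Op 1: add_edge(C, E). Edges now: 1
Op 2: add_edge(B, H). Edges now: 2
Op 3: add_edge(D, C). Edges now: 3
Op 4: add_edge(D, H). Edges now: 4
Op 5: add_edge(F, D). Edges now: 5
Op 6: add_edge(A, E). Edges now: 6
Op 7: add_edge(G, F). Edges now: 7
Op 8: add_edge(D, A). Edges now: 8
Compute levels (Kahn BFS):
  sources (in-degree 0): B, G
  process B: level=0
    B->H: in-degree(H)=1, level(H)>=1
  process G: level=0
    G->F: in-degree(F)=0, level(F)=1, enqueue
  process F: level=1
    F->D: in-degree(D)=0, level(D)=2, enqueue
  process D: level=2
    D->A: in-degree(A)=0, level(A)=3, enqueue
    D->C: in-degree(C)=0, level(C)=3, enqueue
    D->H: in-degree(H)=0, level(H)=3, enqueue
  process A: level=3
    A->E: in-degree(E)=1, level(E)>=4
  process C: level=3
    C->E: in-degree(E)=0, level(E)=4, enqueue
  process H: level=3
  process E: level=4
All levels: A:3, B:0, C:3, D:2, E:4, F:1, G:0, H:3
level(C) = 3

Answer: 3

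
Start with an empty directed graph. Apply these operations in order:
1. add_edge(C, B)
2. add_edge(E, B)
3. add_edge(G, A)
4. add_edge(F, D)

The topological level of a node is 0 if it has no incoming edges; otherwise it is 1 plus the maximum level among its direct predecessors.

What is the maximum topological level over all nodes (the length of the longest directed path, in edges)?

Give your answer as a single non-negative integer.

Answer: 1

Derivation:
Op 1: add_edge(C, B). Edges now: 1
Op 2: add_edge(E, B). Edges now: 2
Op 3: add_edge(G, A). Edges now: 3
Op 4: add_edge(F, D). Edges now: 4
Compute levels (Kahn BFS):
  sources (in-degree 0): C, E, F, G
  process C: level=0
    C->B: in-degree(B)=1, level(B)>=1
  process E: level=0
    E->B: in-degree(B)=0, level(B)=1, enqueue
  process F: level=0
    F->D: in-degree(D)=0, level(D)=1, enqueue
  process G: level=0
    G->A: in-degree(A)=0, level(A)=1, enqueue
  process B: level=1
  process D: level=1
  process A: level=1
All levels: A:1, B:1, C:0, D:1, E:0, F:0, G:0
max level = 1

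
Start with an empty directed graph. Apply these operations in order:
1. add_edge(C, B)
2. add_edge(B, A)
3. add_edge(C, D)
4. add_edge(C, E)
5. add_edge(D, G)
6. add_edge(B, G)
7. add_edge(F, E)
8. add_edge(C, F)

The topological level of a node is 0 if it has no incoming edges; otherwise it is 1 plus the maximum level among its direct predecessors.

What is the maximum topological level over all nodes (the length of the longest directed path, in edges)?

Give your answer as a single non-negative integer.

Answer: 2

Derivation:
Op 1: add_edge(C, B). Edges now: 1
Op 2: add_edge(B, A). Edges now: 2
Op 3: add_edge(C, D). Edges now: 3
Op 4: add_edge(C, E). Edges now: 4
Op 5: add_edge(D, G). Edges now: 5
Op 6: add_edge(B, G). Edges now: 6
Op 7: add_edge(F, E). Edges now: 7
Op 8: add_edge(C, F). Edges now: 8
Compute levels (Kahn BFS):
  sources (in-degree 0): C
  process C: level=0
    C->B: in-degree(B)=0, level(B)=1, enqueue
    C->D: in-degree(D)=0, level(D)=1, enqueue
    C->E: in-degree(E)=1, level(E)>=1
    C->F: in-degree(F)=0, level(F)=1, enqueue
  process B: level=1
    B->A: in-degree(A)=0, level(A)=2, enqueue
    B->G: in-degree(G)=1, level(G)>=2
  process D: level=1
    D->G: in-degree(G)=0, level(G)=2, enqueue
  process F: level=1
    F->E: in-degree(E)=0, level(E)=2, enqueue
  process A: level=2
  process G: level=2
  process E: level=2
All levels: A:2, B:1, C:0, D:1, E:2, F:1, G:2
max level = 2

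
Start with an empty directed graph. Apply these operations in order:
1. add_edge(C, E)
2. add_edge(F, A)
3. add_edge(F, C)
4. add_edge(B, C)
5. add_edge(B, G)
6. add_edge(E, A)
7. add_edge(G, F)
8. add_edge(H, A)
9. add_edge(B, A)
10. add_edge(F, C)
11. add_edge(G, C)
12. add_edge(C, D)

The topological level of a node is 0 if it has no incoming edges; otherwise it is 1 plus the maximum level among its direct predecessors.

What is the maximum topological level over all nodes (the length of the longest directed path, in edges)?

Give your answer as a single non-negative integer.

Op 1: add_edge(C, E). Edges now: 1
Op 2: add_edge(F, A). Edges now: 2
Op 3: add_edge(F, C). Edges now: 3
Op 4: add_edge(B, C). Edges now: 4
Op 5: add_edge(B, G). Edges now: 5
Op 6: add_edge(E, A). Edges now: 6
Op 7: add_edge(G, F). Edges now: 7
Op 8: add_edge(H, A). Edges now: 8
Op 9: add_edge(B, A). Edges now: 9
Op 10: add_edge(F, C) (duplicate, no change). Edges now: 9
Op 11: add_edge(G, C). Edges now: 10
Op 12: add_edge(C, D). Edges now: 11
Compute levels (Kahn BFS):
  sources (in-degree 0): B, H
  process B: level=0
    B->A: in-degree(A)=3, level(A)>=1
    B->C: in-degree(C)=2, level(C)>=1
    B->G: in-degree(G)=0, level(G)=1, enqueue
  process H: level=0
    H->A: in-degree(A)=2, level(A)>=1
  process G: level=1
    G->C: in-degree(C)=1, level(C)>=2
    G->F: in-degree(F)=0, level(F)=2, enqueue
  process F: level=2
    F->A: in-degree(A)=1, level(A)>=3
    F->C: in-degree(C)=0, level(C)=3, enqueue
  process C: level=3
    C->D: in-degree(D)=0, level(D)=4, enqueue
    C->E: in-degree(E)=0, level(E)=4, enqueue
  process D: level=4
  process E: level=4
    E->A: in-degree(A)=0, level(A)=5, enqueue
  process A: level=5
All levels: A:5, B:0, C:3, D:4, E:4, F:2, G:1, H:0
max level = 5

Answer: 5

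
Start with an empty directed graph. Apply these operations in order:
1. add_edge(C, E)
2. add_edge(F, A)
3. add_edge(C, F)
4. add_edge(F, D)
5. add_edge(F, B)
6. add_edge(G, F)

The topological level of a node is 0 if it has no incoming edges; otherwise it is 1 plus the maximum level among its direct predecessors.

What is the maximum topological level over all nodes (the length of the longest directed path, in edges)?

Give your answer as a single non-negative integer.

Op 1: add_edge(C, E). Edges now: 1
Op 2: add_edge(F, A). Edges now: 2
Op 3: add_edge(C, F). Edges now: 3
Op 4: add_edge(F, D). Edges now: 4
Op 5: add_edge(F, B). Edges now: 5
Op 6: add_edge(G, F). Edges now: 6
Compute levels (Kahn BFS):
  sources (in-degree 0): C, G
  process C: level=0
    C->E: in-degree(E)=0, level(E)=1, enqueue
    C->F: in-degree(F)=1, level(F)>=1
  process G: level=0
    G->F: in-degree(F)=0, level(F)=1, enqueue
  process E: level=1
  process F: level=1
    F->A: in-degree(A)=0, level(A)=2, enqueue
    F->B: in-degree(B)=0, level(B)=2, enqueue
    F->D: in-degree(D)=0, level(D)=2, enqueue
  process A: level=2
  process B: level=2
  process D: level=2
All levels: A:2, B:2, C:0, D:2, E:1, F:1, G:0
max level = 2

Answer: 2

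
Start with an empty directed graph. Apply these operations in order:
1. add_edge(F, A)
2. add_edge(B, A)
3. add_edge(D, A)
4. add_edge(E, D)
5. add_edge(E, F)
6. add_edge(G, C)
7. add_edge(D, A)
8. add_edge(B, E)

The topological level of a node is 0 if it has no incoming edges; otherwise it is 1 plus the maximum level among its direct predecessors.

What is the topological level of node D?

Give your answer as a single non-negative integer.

Answer: 2

Derivation:
Op 1: add_edge(F, A). Edges now: 1
Op 2: add_edge(B, A). Edges now: 2
Op 3: add_edge(D, A). Edges now: 3
Op 4: add_edge(E, D). Edges now: 4
Op 5: add_edge(E, F). Edges now: 5
Op 6: add_edge(G, C). Edges now: 6
Op 7: add_edge(D, A) (duplicate, no change). Edges now: 6
Op 8: add_edge(B, E). Edges now: 7
Compute levels (Kahn BFS):
  sources (in-degree 0): B, G
  process B: level=0
    B->A: in-degree(A)=2, level(A)>=1
    B->E: in-degree(E)=0, level(E)=1, enqueue
  process G: level=0
    G->C: in-degree(C)=0, level(C)=1, enqueue
  process E: level=1
    E->D: in-degree(D)=0, level(D)=2, enqueue
    E->F: in-degree(F)=0, level(F)=2, enqueue
  process C: level=1
  process D: level=2
    D->A: in-degree(A)=1, level(A)>=3
  process F: level=2
    F->A: in-degree(A)=0, level(A)=3, enqueue
  process A: level=3
All levels: A:3, B:0, C:1, D:2, E:1, F:2, G:0
level(D) = 2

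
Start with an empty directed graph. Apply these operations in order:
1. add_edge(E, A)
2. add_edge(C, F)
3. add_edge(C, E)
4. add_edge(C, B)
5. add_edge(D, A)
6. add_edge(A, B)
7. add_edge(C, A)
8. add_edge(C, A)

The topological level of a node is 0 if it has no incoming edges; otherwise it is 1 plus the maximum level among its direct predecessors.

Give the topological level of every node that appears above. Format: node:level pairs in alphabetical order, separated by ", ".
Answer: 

Op 1: add_edge(E, A). Edges now: 1
Op 2: add_edge(C, F). Edges now: 2
Op 3: add_edge(C, E). Edges now: 3
Op 4: add_edge(C, B). Edges now: 4
Op 5: add_edge(D, A). Edges now: 5
Op 6: add_edge(A, B). Edges now: 6
Op 7: add_edge(C, A). Edges now: 7
Op 8: add_edge(C, A) (duplicate, no change). Edges now: 7
Compute levels (Kahn BFS):
  sources (in-degree 0): C, D
  process C: level=0
    C->A: in-degree(A)=2, level(A)>=1
    C->B: in-degree(B)=1, level(B)>=1
    C->E: in-degree(E)=0, level(E)=1, enqueue
    C->F: in-degree(F)=0, level(F)=1, enqueue
  process D: level=0
    D->A: in-degree(A)=1, level(A)>=1
  process E: level=1
    E->A: in-degree(A)=0, level(A)=2, enqueue
  process F: level=1
  process A: level=2
    A->B: in-degree(B)=0, level(B)=3, enqueue
  process B: level=3
All levels: A:2, B:3, C:0, D:0, E:1, F:1

Answer: A:2, B:3, C:0, D:0, E:1, F:1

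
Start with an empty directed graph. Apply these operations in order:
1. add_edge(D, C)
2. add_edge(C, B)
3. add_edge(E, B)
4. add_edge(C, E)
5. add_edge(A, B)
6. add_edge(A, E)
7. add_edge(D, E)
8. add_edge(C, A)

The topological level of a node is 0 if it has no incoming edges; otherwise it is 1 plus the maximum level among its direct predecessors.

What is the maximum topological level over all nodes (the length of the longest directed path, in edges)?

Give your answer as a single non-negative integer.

Op 1: add_edge(D, C). Edges now: 1
Op 2: add_edge(C, B). Edges now: 2
Op 3: add_edge(E, B). Edges now: 3
Op 4: add_edge(C, E). Edges now: 4
Op 5: add_edge(A, B). Edges now: 5
Op 6: add_edge(A, E). Edges now: 6
Op 7: add_edge(D, E). Edges now: 7
Op 8: add_edge(C, A). Edges now: 8
Compute levels (Kahn BFS):
  sources (in-degree 0): D
  process D: level=0
    D->C: in-degree(C)=0, level(C)=1, enqueue
    D->E: in-degree(E)=2, level(E)>=1
  process C: level=1
    C->A: in-degree(A)=0, level(A)=2, enqueue
    C->B: in-degree(B)=2, level(B)>=2
    C->E: in-degree(E)=1, level(E)>=2
  process A: level=2
    A->B: in-degree(B)=1, level(B)>=3
    A->E: in-degree(E)=0, level(E)=3, enqueue
  process E: level=3
    E->B: in-degree(B)=0, level(B)=4, enqueue
  process B: level=4
All levels: A:2, B:4, C:1, D:0, E:3
max level = 4

Answer: 4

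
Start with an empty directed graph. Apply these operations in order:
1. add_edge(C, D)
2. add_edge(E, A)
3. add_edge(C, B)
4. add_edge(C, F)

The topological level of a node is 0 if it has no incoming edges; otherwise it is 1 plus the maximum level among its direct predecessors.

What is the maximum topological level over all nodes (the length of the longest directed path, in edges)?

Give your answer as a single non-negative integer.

Op 1: add_edge(C, D). Edges now: 1
Op 2: add_edge(E, A). Edges now: 2
Op 3: add_edge(C, B). Edges now: 3
Op 4: add_edge(C, F). Edges now: 4
Compute levels (Kahn BFS):
  sources (in-degree 0): C, E
  process C: level=0
    C->B: in-degree(B)=0, level(B)=1, enqueue
    C->D: in-degree(D)=0, level(D)=1, enqueue
    C->F: in-degree(F)=0, level(F)=1, enqueue
  process E: level=0
    E->A: in-degree(A)=0, level(A)=1, enqueue
  process B: level=1
  process D: level=1
  process F: level=1
  process A: level=1
All levels: A:1, B:1, C:0, D:1, E:0, F:1
max level = 1

Answer: 1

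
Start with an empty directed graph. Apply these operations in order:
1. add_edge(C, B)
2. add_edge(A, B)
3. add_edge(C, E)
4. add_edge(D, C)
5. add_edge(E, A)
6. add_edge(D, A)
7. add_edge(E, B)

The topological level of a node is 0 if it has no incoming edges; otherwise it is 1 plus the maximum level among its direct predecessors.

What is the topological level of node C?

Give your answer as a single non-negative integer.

Op 1: add_edge(C, B). Edges now: 1
Op 2: add_edge(A, B). Edges now: 2
Op 3: add_edge(C, E). Edges now: 3
Op 4: add_edge(D, C). Edges now: 4
Op 5: add_edge(E, A). Edges now: 5
Op 6: add_edge(D, A). Edges now: 6
Op 7: add_edge(E, B). Edges now: 7
Compute levels (Kahn BFS):
  sources (in-degree 0): D
  process D: level=0
    D->A: in-degree(A)=1, level(A)>=1
    D->C: in-degree(C)=0, level(C)=1, enqueue
  process C: level=1
    C->B: in-degree(B)=2, level(B)>=2
    C->E: in-degree(E)=0, level(E)=2, enqueue
  process E: level=2
    E->A: in-degree(A)=0, level(A)=3, enqueue
    E->B: in-degree(B)=1, level(B)>=3
  process A: level=3
    A->B: in-degree(B)=0, level(B)=4, enqueue
  process B: level=4
All levels: A:3, B:4, C:1, D:0, E:2
level(C) = 1

Answer: 1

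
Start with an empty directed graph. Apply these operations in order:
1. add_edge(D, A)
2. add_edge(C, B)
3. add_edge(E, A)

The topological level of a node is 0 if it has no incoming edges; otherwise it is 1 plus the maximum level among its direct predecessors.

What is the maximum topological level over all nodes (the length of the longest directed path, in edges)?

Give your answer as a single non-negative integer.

Op 1: add_edge(D, A). Edges now: 1
Op 2: add_edge(C, B). Edges now: 2
Op 3: add_edge(E, A). Edges now: 3
Compute levels (Kahn BFS):
  sources (in-degree 0): C, D, E
  process C: level=0
    C->B: in-degree(B)=0, level(B)=1, enqueue
  process D: level=0
    D->A: in-degree(A)=1, level(A)>=1
  process E: level=0
    E->A: in-degree(A)=0, level(A)=1, enqueue
  process B: level=1
  process A: level=1
All levels: A:1, B:1, C:0, D:0, E:0
max level = 1

Answer: 1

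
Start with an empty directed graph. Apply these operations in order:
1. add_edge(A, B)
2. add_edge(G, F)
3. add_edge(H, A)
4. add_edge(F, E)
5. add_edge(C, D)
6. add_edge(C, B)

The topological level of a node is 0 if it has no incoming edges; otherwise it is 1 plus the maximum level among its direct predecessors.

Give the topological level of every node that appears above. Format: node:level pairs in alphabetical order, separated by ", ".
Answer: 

Op 1: add_edge(A, B). Edges now: 1
Op 2: add_edge(G, F). Edges now: 2
Op 3: add_edge(H, A). Edges now: 3
Op 4: add_edge(F, E). Edges now: 4
Op 5: add_edge(C, D). Edges now: 5
Op 6: add_edge(C, B). Edges now: 6
Compute levels (Kahn BFS):
  sources (in-degree 0): C, G, H
  process C: level=0
    C->B: in-degree(B)=1, level(B)>=1
    C->D: in-degree(D)=0, level(D)=1, enqueue
  process G: level=0
    G->F: in-degree(F)=0, level(F)=1, enqueue
  process H: level=0
    H->A: in-degree(A)=0, level(A)=1, enqueue
  process D: level=1
  process F: level=1
    F->E: in-degree(E)=0, level(E)=2, enqueue
  process A: level=1
    A->B: in-degree(B)=0, level(B)=2, enqueue
  process E: level=2
  process B: level=2
All levels: A:1, B:2, C:0, D:1, E:2, F:1, G:0, H:0

Answer: A:1, B:2, C:0, D:1, E:2, F:1, G:0, H:0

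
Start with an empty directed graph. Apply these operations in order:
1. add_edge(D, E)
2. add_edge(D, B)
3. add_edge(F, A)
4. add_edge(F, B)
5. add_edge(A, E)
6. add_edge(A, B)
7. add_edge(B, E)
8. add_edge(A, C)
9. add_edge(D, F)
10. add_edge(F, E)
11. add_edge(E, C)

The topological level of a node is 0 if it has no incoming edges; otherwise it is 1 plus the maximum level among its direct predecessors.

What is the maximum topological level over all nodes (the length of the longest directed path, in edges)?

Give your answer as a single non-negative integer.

Answer: 5

Derivation:
Op 1: add_edge(D, E). Edges now: 1
Op 2: add_edge(D, B). Edges now: 2
Op 3: add_edge(F, A). Edges now: 3
Op 4: add_edge(F, B). Edges now: 4
Op 5: add_edge(A, E). Edges now: 5
Op 6: add_edge(A, B). Edges now: 6
Op 7: add_edge(B, E). Edges now: 7
Op 8: add_edge(A, C). Edges now: 8
Op 9: add_edge(D, F). Edges now: 9
Op 10: add_edge(F, E). Edges now: 10
Op 11: add_edge(E, C). Edges now: 11
Compute levels (Kahn BFS):
  sources (in-degree 0): D
  process D: level=0
    D->B: in-degree(B)=2, level(B)>=1
    D->E: in-degree(E)=3, level(E)>=1
    D->F: in-degree(F)=0, level(F)=1, enqueue
  process F: level=1
    F->A: in-degree(A)=0, level(A)=2, enqueue
    F->B: in-degree(B)=1, level(B)>=2
    F->E: in-degree(E)=2, level(E)>=2
  process A: level=2
    A->B: in-degree(B)=0, level(B)=3, enqueue
    A->C: in-degree(C)=1, level(C)>=3
    A->E: in-degree(E)=1, level(E)>=3
  process B: level=3
    B->E: in-degree(E)=0, level(E)=4, enqueue
  process E: level=4
    E->C: in-degree(C)=0, level(C)=5, enqueue
  process C: level=5
All levels: A:2, B:3, C:5, D:0, E:4, F:1
max level = 5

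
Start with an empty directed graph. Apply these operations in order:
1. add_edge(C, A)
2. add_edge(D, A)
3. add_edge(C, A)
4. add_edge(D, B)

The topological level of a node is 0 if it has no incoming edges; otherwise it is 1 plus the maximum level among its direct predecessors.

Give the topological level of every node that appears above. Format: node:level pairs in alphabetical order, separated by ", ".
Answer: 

Op 1: add_edge(C, A). Edges now: 1
Op 2: add_edge(D, A). Edges now: 2
Op 3: add_edge(C, A) (duplicate, no change). Edges now: 2
Op 4: add_edge(D, B). Edges now: 3
Compute levels (Kahn BFS):
  sources (in-degree 0): C, D
  process C: level=0
    C->A: in-degree(A)=1, level(A)>=1
  process D: level=0
    D->A: in-degree(A)=0, level(A)=1, enqueue
    D->B: in-degree(B)=0, level(B)=1, enqueue
  process A: level=1
  process B: level=1
All levels: A:1, B:1, C:0, D:0

Answer: A:1, B:1, C:0, D:0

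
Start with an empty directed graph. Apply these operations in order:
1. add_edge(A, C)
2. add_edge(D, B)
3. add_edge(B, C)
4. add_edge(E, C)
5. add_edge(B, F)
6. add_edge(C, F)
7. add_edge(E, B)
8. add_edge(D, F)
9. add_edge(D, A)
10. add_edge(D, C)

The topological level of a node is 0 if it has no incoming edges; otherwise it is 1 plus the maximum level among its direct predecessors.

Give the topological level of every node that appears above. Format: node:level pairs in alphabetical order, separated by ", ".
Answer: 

Answer: A:1, B:1, C:2, D:0, E:0, F:3

Derivation:
Op 1: add_edge(A, C). Edges now: 1
Op 2: add_edge(D, B). Edges now: 2
Op 3: add_edge(B, C). Edges now: 3
Op 4: add_edge(E, C). Edges now: 4
Op 5: add_edge(B, F). Edges now: 5
Op 6: add_edge(C, F). Edges now: 6
Op 7: add_edge(E, B). Edges now: 7
Op 8: add_edge(D, F). Edges now: 8
Op 9: add_edge(D, A). Edges now: 9
Op 10: add_edge(D, C). Edges now: 10
Compute levels (Kahn BFS):
  sources (in-degree 0): D, E
  process D: level=0
    D->A: in-degree(A)=0, level(A)=1, enqueue
    D->B: in-degree(B)=1, level(B)>=1
    D->C: in-degree(C)=3, level(C)>=1
    D->F: in-degree(F)=2, level(F)>=1
  process E: level=0
    E->B: in-degree(B)=0, level(B)=1, enqueue
    E->C: in-degree(C)=2, level(C)>=1
  process A: level=1
    A->C: in-degree(C)=1, level(C)>=2
  process B: level=1
    B->C: in-degree(C)=0, level(C)=2, enqueue
    B->F: in-degree(F)=1, level(F)>=2
  process C: level=2
    C->F: in-degree(F)=0, level(F)=3, enqueue
  process F: level=3
All levels: A:1, B:1, C:2, D:0, E:0, F:3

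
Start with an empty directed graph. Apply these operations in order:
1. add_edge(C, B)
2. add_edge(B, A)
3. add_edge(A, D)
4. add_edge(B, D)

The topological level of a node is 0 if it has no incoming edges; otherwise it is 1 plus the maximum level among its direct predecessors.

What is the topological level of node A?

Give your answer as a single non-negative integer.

Answer: 2

Derivation:
Op 1: add_edge(C, B). Edges now: 1
Op 2: add_edge(B, A). Edges now: 2
Op 3: add_edge(A, D). Edges now: 3
Op 4: add_edge(B, D). Edges now: 4
Compute levels (Kahn BFS):
  sources (in-degree 0): C
  process C: level=0
    C->B: in-degree(B)=0, level(B)=1, enqueue
  process B: level=1
    B->A: in-degree(A)=0, level(A)=2, enqueue
    B->D: in-degree(D)=1, level(D)>=2
  process A: level=2
    A->D: in-degree(D)=0, level(D)=3, enqueue
  process D: level=3
All levels: A:2, B:1, C:0, D:3
level(A) = 2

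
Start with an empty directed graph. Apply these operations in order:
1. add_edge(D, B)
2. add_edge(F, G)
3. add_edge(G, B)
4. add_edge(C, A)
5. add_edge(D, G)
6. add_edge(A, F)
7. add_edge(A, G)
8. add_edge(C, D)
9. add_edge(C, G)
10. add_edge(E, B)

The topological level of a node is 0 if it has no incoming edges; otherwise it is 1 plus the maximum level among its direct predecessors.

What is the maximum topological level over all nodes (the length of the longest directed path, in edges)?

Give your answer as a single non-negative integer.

Answer: 4

Derivation:
Op 1: add_edge(D, B). Edges now: 1
Op 2: add_edge(F, G). Edges now: 2
Op 3: add_edge(G, B). Edges now: 3
Op 4: add_edge(C, A). Edges now: 4
Op 5: add_edge(D, G). Edges now: 5
Op 6: add_edge(A, F). Edges now: 6
Op 7: add_edge(A, G). Edges now: 7
Op 8: add_edge(C, D). Edges now: 8
Op 9: add_edge(C, G). Edges now: 9
Op 10: add_edge(E, B). Edges now: 10
Compute levels (Kahn BFS):
  sources (in-degree 0): C, E
  process C: level=0
    C->A: in-degree(A)=0, level(A)=1, enqueue
    C->D: in-degree(D)=0, level(D)=1, enqueue
    C->G: in-degree(G)=3, level(G)>=1
  process E: level=0
    E->B: in-degree(B)=2, level(B)>=1
  process A: level=1
    A->F: in-degree(F)=0, level(F)=2, enqueue
    A->G: in-degree(G)=2, level(G)>=2
  process D: level=1
    D->B: in-degree(B)=1, level(B)>=2
    D->G: in-degree(G)=1, level(G)>=2
  process F: level=2
    F->G: in-degree(G)=0, level(G)=3, enqueue
  process G: level=3
    G->B: in-degree(B)=0, level(B)=4, enqueue
  process B: level=4
All levels: A:1, B:4, C:0, D:1, E:0, F:2, G:3
max level = 4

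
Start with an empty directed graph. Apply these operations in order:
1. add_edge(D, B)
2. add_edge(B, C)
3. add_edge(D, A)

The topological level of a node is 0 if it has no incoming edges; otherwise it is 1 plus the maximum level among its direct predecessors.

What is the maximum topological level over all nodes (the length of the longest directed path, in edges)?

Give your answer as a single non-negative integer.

Op 1: add_edge(D, B). Edges now: 1
Op 2: add_edge(B, C). Edges now: 2
Op 3: add_edge(D, A). Edges now: 3
Compute levels (Kahn BFS):
  sources (in-degree 0): D
  process D: level=0
    D->A: in-degree(A)=0, level(A)=1, enqueue
    D->B: in-degree(B)=0, level(B)=1, enqueue
  process A: level=1
  process B: level=1
    B->C: in-degree(C)=0, level(C)=2, enqueue
  process C: level=2
All levels: A:1, B:1, C:2, D:0
max level = 2

Answer: 2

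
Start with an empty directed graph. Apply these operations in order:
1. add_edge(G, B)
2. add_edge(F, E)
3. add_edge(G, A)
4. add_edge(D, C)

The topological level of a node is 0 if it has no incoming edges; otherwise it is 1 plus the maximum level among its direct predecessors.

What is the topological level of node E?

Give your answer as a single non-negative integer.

Answer: 1

Derivation:
Op 1: add_edge(G, B). Edges now: 1
Op 2: add_edge(F, E). Edges now: 2
Op 3: add_edge(G, A). Edges now: 3
Op 4: add_edge(D, C). Edges now: 4
Compute levels (Kahn BFS):
  sources (in-degree 0): D, F, G
  process D: level=0
    D->C: in-degree(C)=0, level(C)=1, enqueue
  process F: level=0
    F->E: in-degree(E)=0, level(E)=1, enqueue
  process G: level=0
    G->A: in-degree(A)=0, level(A)=1, enqueue
    G->B: in-degree(B)=0, level(B)=1, enqueue
  process C: level=1
  process E: level=1
  process A: level=1
  process B: level=1
All levels: A:1, B:1, C:1, D:0, E:1, F:0, G:0
level(E) = 1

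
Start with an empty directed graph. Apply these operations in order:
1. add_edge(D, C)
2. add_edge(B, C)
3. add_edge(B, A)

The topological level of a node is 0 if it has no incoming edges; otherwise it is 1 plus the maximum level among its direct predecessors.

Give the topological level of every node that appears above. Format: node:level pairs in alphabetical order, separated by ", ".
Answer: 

Answer: A:1, B:0, C:1, D:0

Derivation:
Op 1: add_edge(D, C). Edges now: 1
Op 2: add_edge(B, C). Edges now: 2
Op 3: add_edge(B, A). Edges now: 3
Compute levels (Kahn BFS):
  sources (in-degree 0): B, D
  process B: level=0
    B->A: in-degree(A)=0, level(A)=1, enqueue
    B->C: in-degree(C)=1, level(C)>=1
  process D: level=0
    D->C: in-degree(C)=0, level(C)=1, enqueue
  process A: level=1
  process C: level=1
All levels: A:1, B:0, C:1, D:0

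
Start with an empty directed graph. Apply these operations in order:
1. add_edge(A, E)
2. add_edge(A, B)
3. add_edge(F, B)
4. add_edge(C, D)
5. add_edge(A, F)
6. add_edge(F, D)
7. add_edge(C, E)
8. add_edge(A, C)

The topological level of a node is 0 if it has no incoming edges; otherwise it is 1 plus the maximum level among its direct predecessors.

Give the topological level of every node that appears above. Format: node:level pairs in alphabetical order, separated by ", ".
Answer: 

Answer: A:0, B:2, C:1, D:2, E:2, F:1

Derivation:
Op 1: add_edge(A, E). Edges now: 1
Op 2: add_edge(A, B). Edges now: 2
Op 3: add_edge(F, B). Edges now: 3
Op 4: add_edge(C, D). Edges now: 4
Op 5: add_edge(A, F). Edges now: 5
Op 6: add_edge(F, D). Edges now: 6
Op 7: add_edge(C, E). Edges now: 7
Op 8: add_edge(A, C). Edges now: 8
Compute levels (Kahn BFS):
  sources (in-degree 0): A
  process A: level=0
    A->B: in-degree(B)=1, level(B)>=1
    A->C: in-degree(C)=0, level(C)=1, enqueue
    A->E: in-degree(E)=1, level(E)>=1
    A->F: in-degree(F)=0, level(F)=1, enqueue
  process C: level=1
    C->D: in-degree(D)=1, level(D)>=2
    C->E: in-degree(E)=0, level(E)=2, enqueue
  process F: level=1
    F->B: in-degree(B)=0, level(B)=2, enqueue
    F->D: in-degree(D)=0, level(D)=2, enqueue
  process E: level=2
  process B: level=2
  process D: level=2
All levels: A:0, B:2, C:1, D:2, E:2, F:1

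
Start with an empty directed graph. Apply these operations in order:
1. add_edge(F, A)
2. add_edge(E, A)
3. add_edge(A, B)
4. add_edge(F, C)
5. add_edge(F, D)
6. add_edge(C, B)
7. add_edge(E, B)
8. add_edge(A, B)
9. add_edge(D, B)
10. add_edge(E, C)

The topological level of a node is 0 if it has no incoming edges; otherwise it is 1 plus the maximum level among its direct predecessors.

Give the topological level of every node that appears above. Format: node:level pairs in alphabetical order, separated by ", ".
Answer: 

Answer: A:1, B:2, C:1, D:1, E:0, F:0

Derivation:
Op 1: add_edge(F, A). Edges now: 1
Op 2: add_edge(E, A). Edges now: 2
Op 3: add_edge(A, B). Edges now: 3
Op 4: add_edge(F, C). Edges now: 4
Op 5: add_edge(F, D). Edges now: 5
Op 6: add_edge(C, B). Edges now: 6
Op 7: add_edge(E, B). Edges now: 7
Op 8: add_edge(A, B) (duplicate, no change). Edges now: 7
Op 9: add_edge(D, B). Edges now: 8
Op 10: add_edge(E, C). Edges now: 9
Compute levels (Kahn BFS):
  sources (in-degree 0): E, F
  process E: level=0
    E->A: in-degree(A)=1, level(A)>=1
    E->B: in-degree(B)=3, level(B)>=1
    E->C: in-degree(C)=1, level(C)>=1
  process F: level=0
    F->A: in-degree(A)=0, level(A)=1, enqueue
    F->C: in-degree(C)=0, level(C)=1, enqueue
    F->D: in-degree(D)=0, level(D)=1, enqueue
  process A: level=1
    A->B: in-degree(B)=2, level(B)>=2
  process C: level=1
    C->B: in-degree(B)=1, level(B)>=2
  process D: level=1
    D->B: in-degree(B)=0, level(B)=2, enqueue
  process B: level=2
All levels: A:1, B:2, C:1, D:1, E:0, F:0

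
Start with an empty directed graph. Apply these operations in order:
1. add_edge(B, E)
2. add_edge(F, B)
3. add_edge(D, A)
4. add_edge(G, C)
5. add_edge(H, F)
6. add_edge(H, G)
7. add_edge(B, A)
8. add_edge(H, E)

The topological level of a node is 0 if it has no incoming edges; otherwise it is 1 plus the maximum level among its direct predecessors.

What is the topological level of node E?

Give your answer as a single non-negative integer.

Answer: 3

Derivation:
Op 1: add_edge(B, E). Edges now: 1
Op 2: add_edge(F, B). Edges now: 2
Op 3: add_edge(D, A). Edges now: 3
Op 4: add_edge(G, C). Edges now: 4
Op 5: add_edge(H, F). Edges now: 5
Op 6: add_edge(H, G). Edges now: 6
Op 7: add_edge(B, A). Edges now: 7
Op 8: add_edge(H, E). Edges now: 8
Compute levels (Kahn BFS):
  sources (in-degree 0): D, H
  process D: level=0
    D->A: in-degree(A)=1, level(A)>=1
  process H: level=0
    H->E: in-degree(E)=1, level(E)>=1
    H->F: in-degree(F)=0, level(F)=1, enqueue
    H->G: in-degree(G)=0, level(G)=1, enqueue
  process F: level=1
    F->B: in-degree(B)=0, level(B)=2, enqueue
  process G: level=1
    G->C: in-degree(C)=0, level(C)=2, enqueue
  process B: level=2
    B->A: in-degree(A)=0, level(A)=3, enqueue
    B->E: in-degree(E)=0, level(E)=3, enqueue
  process C: level=2
  process A: level=3
  process E: level=3
All levels: A:3, B:2, C:2, D:0, E:3, F:1, G:1, H:0
level(E) = 3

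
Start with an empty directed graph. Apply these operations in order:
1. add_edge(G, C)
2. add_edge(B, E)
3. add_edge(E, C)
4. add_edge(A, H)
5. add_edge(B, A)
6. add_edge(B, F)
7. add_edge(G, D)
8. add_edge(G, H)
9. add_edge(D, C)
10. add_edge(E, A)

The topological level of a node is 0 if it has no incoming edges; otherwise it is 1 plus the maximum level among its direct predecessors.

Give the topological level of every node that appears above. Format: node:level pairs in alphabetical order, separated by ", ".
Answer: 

Op 1: add_edge(G, C). Edges now: 1
Op 2: add_edge(B, E). Edges now: 2
Op 3: add_edge(E, C). Edges now: 3
Op 4: add_edge(A, H). Edges now: 4
Op 5: add_edge(B, A). Edges now: 5
Op 6: add_edge(B, F). Edges now: 6
Op 7: add_edge(G, D). Edges now: 7
Op 8: add_edge(G, H). Edges now: 8
Op 9: add_edge(D, C). Edges now: 9
Op 10: add_edge(E, A). Edges now: 10
Compute levels (Kahn BFS):
  sources (in-degree 0): B, G
  process B: level=0
    B->A: in-degree(A)=1, level(A)>=1
    B->E: in-degree(E)=0, level(E)=1, enqueue
    B->F: in-degree(F)=0, level(F)=1, enqueue
  process G: level=0
    G->C: in-degree(C)=2, level(C)>=1
    G->D: in-degree(D)=0, level(D)=1, enqueue
    G->H: in-degree(H)=1, level(H)>=1
  process E: level=1
    E->A: in-degree(A)=0, level(A)=2, enqueue
    E->C: in-degree(C)=1, level(C)>=2
  process F: level=1
  process D: level=1
    D->C: in-degree(C)=0, level(C)=2, enqueue
  process A: level=2
    A->H: in-degree(H)=0, level(H)=3, enqueue
  process C: level=2
  process H: level=3
All levels: A:2, B:0, C:2, D:1, E:1, F:1, G:0, H:3

Answer: A:2, B:0, C:2, D:1, E:1, F:1, G:0, H:3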